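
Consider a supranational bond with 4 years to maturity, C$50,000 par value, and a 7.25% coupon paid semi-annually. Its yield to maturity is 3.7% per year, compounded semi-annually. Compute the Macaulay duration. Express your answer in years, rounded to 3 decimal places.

Periodic yield y = 0.0185. Discount each cash flow and weight by its period:
  t   CF        PV=CF/(1+0.0185)^t    t·PV
  1     1,812.50     1,779.5778     1,779.5778
  2     1,812.50     1,747.2536     3,494.5072
  3     1,812.50     1,715.5166     5,146.5497
  4     1,812.50     1,684.3560     6,737.4239
  5     1,812.50     1,653.7614     8,268.8070
  6     1,812.50     1,623.7225     9,742.3351
  7     1,812.50     1,594.2293    11,159.6050
  8    51,812.50    44,745.1822   357,961.4579
  Σ                 56,543.5994   404,290.2636
Price P = Σ PV = 56,543.5994.
Macaulay duration = Σ(t·PV) / P = 404,290.2636 / 56,543.5994 = 7.15006 half-year periods.
In years: 7.15006 / 2 = 3.57503 years.

3.575 years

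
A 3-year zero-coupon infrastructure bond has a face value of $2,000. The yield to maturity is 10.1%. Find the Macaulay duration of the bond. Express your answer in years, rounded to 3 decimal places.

A zero-coupon bond has a single cash flow at maturity, so its Macaulay duration equals its maturity: 3 years.

3.000 years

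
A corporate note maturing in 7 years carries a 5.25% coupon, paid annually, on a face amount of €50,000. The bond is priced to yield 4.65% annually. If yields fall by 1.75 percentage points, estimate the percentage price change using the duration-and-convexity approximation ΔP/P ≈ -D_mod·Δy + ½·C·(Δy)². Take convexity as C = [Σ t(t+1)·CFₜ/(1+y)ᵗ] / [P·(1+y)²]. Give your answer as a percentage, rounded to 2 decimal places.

With y = 0.0465:
  t   CF        PV=CF/(1+0.0465)^t    t·PV        t(t+1)·PV
  1     2,625.00     2,508.3612     2,508.3612       5,016.7224
  2     2,625.00     2,396.9051     4,793.8102      14,381.4307
  3     2,625.00     2,290.4014     6,871.2043      27,484.8174
  4     2,625.00     2,188.6301     8,754.5206      43,772.6029
  5     2,625.00     2,091.3809    10,456.9047      62,741.4280
  6     2,625.00     1,998.4529    11,990.7172      83,935.0207
  7    52,625.00    38,284.0152   267,988.1065   2,143,904.8519
  Σ                 51,758.1469   313,363.6248   2,381,236.8740
P = 51,758.1469; D_Mac = 6.05438 yrs; D_mod = 5.78536 yrs; C = 42.00930.
Duration effect: -5.78536 × (-0.0175) = +0.101244
Convexity effect: 0.5 × 42.00930 × (-0.0175)² = +0.0064327
ΔP/P ≈ +0.101244 + 0.0064327 = +0.107677 = +10.7677%.

+10.77%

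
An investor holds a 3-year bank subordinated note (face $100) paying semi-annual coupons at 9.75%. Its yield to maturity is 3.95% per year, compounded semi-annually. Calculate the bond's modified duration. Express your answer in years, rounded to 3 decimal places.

Periodic yield y = 0.01975. First find Macaulay duration:
  t   CF        PV=CF/(1+0.01975)^t    t·PV
  1        4.875         4.7806         4.7806
  2        4.875         4.6880         9.3760
  3        4.875         4.5972        13.7916
  4        4.875         4.5082        18.0327
  5        4.875         4.4209        22.1043
  6      104.875        93.2631       559.5784
  Σ                    116.2579       627.6635
P = 116.2579; Macaulay duration = 627.6635 / 116.2579 = 5.39889 half-year periods = 2.69945 years.
Modified duration = D_Mac / (1 + y) = 2.69945 / 1.01975 = 2.64716 years.

2.647 years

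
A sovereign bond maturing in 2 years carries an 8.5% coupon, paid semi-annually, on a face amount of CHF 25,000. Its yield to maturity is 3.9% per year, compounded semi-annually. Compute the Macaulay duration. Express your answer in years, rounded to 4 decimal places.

1.8865 years

Periodic yield y = 0.0195. Discount each cash flow and weight by its period:
  t   CF        PV=CF/(1+0.0195)^t    t·PV
  1     1,062.50     1,042.1775     1,042.1775
  2     1,062.50     1,022.2438     2,044.4876
  3     1,062.50     1,002.6913     3,008.0739
  4    26,062.50    24,124.9905    96,499.9622
  Σ                 27,192.1032   102,594.7012
Price P = Σ PV = 27,192.1032.
Macaulay duration = Σ(t·PV) / P = 102,594.7012 / 27,192.1032 = 3.77296 half-year periods.
In years: 3.77296 / 2 = 1.88648 years.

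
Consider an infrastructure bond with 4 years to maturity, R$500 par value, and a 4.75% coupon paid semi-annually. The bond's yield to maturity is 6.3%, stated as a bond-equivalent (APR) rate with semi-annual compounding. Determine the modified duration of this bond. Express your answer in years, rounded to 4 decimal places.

Periodic yield y = 0.0315. First find Macaulay duration:
  t   CF        PV=CF/(1+0.0315)^t    t·PV
  1       11.875        11.5124        11.5124
  2       11.875        11.1608        22.3216
  3       11.875        10.8200        32.4599
  4       11.875        10.4895        41.9582
  5       11.875        10.1692        50.8461
  6       11.875         9.8587        59.1520
  7       11.875         9.5576        66.9032
  8      511.875       399.4018     3,195.2147
  Σ                    472.9700     3,480.3681
P = 472.9700; Macaulay duration = 3,480.3681 / 472.9700 = 7.35854 half-year periods = 3.67927 years.
Modified duration = D_Mac / (1 + y) = 3.67927 / 1.0315 = 3.56691 years.

3.5669 years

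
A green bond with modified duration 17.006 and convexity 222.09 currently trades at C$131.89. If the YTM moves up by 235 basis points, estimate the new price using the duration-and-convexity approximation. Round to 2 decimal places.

Duration effect: -D_mod·Δy = -17.006 × (+0.0235) = -0.399641
Convexity effect: ½·C·(Δy)² = 0.5 × 222.09 × (0.0235)² = +0.06132460125
ΔP/P ≈ -0.399641 + 0.06132460125 = -0.33831639875
New price ≈ 131.89 × (1 - 0.33831639875) = 87.2694501688625.

C$87.27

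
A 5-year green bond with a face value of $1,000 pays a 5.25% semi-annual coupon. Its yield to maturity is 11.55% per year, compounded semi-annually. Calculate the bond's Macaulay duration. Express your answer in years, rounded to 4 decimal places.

Periodic yield y = 0.05775. Discount each cash flow and weight by its period:
  t   CF        PV=CF/(1+0.05775)^t    t·PV
  1        26.25        24.8168        24.8168
  2        26.25        23.4619        46.9238
  3        26.25        22.1810        66.5429
  4        26.25        20.9699        83.8798
  5        26.25        19.8250        99.1252
  6        26.25        18.7427       112.4559
  7        26.25        17.7194       124.0355
  8        26.25        16.7519       134.0155
  9        26.25        15.8373       142.5360
  10    1,026.25       585.3597     5,853.5971
  Σ                    765.6657     6,687.9285
Price P = Σ PV = 765.6657.
Macaulay duration = Σ(t·PV) / P = 6,687.9285 / 765.6657 = 8.73479 half-year periods.
In years: 8.73479 / 2 = 4.36739 years.

4.3674 years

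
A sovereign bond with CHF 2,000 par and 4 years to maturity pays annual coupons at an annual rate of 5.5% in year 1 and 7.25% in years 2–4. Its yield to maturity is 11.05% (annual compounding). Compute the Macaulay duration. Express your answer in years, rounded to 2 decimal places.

3.63 years

Periodic yield y = 0.1105. Discount each cash flow and weight by its year:
  t   CF        PV=CF/(1+0.1105)^t    t·PV
  1       110.00        99.0545        99.0545
  2       145.00       117.5793       235.1586
  3       145.00       105.8796       317.6388
  4     2,145.00     1,410.4349     5,641.7396
  Σ                  1,732.9483     6,293.5915
Price P = Σ PV = 1,732.9483.
Macaulay duration = Σ(t·PV) / P = 6,293.5915 / 1,732.9483 = 3.63172 years.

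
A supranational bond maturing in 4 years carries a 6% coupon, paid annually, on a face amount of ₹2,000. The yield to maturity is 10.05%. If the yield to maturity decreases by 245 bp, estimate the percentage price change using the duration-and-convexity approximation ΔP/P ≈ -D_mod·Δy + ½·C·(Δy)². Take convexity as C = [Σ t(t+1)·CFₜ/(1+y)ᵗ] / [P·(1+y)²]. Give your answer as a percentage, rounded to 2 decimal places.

+8.56%

With y = 0.1005:
  t   CF        PV=CF/(1+0.1005)^t    t·PV        t(t+1)·PV
  1       120.00       109.0413       109.0413         218.0827
  2       120.00        99.0835       198.1669         594.5007
  3       120.00        90.0349       270.1048       1,080.4193
  4     2,120.00     1,445.3588     5,781.4352      28,907.1762
  Σ                  1,743.5186     6,358.7483      30,800.1789
P = 1,743.5186; D_Mac = 3.64708 yrs; D_mod = 3.31402 yrs; C = 14.58635.
Duration effect: -3.31402 × (-0.0245) = +0.081193
Convexity effect: 0.5 × 14.58635 × (-0.0245)² = +0.0043777
ΔP/P ≈ +0.081193 + 0.0043777 = +0.085571 = +8.5571%.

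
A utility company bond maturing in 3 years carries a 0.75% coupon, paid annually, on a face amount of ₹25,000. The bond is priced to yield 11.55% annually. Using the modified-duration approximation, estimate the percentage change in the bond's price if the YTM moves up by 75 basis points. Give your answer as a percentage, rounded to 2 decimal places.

-2.00%

Periodic yield y = 0.1155. Modified duration first:
  t   CF        PV=CF/(1+0.1155)^t    t·PV
  1       187.50       168.0861       168.0861
  2       187.50       150.6823       301.3645
  3    25,187.50    18,145.8092    54,437.4275
  Σ                 18,464.5775    54,906.8781
P = 18,464.5775; D_Mac = 2.97363 yrs; D_mod = 2.97363/(1+0.1155) = 2.66574 yrs.
ΔP/P ≈ -D_mod · Δy = -2.66574 × (+0.0075) = -0.019993 = -1.9993%.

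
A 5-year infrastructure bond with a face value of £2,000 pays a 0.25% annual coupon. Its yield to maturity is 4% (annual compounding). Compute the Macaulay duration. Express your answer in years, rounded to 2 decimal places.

4.97 years

Periodic yield y = 0.04. Discount each cash flow and weight by its year:
  t   CF        PV=CF/(1+0.04)^t    t·PV
  1         5.00         4.8077         4.8077
  2         5.00         4.6228         9.2456
  3         5.00         4.4450        13.3349
  4         5.00         4.2740        17.0961
  5     2,005.00     1,647.9638     8,239.8192
  Σ                  1,666.1133     8,284.3035
Price P = Σ PV = 1,666.1133.
Macaulay duration = Σ(t·PV) / P = 8,284.3035 / 1,666.1133 = 4.97223 years.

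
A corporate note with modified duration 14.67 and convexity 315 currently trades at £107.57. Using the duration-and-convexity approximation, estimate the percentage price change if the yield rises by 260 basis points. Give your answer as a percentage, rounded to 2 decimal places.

Duration effect: -D_mod·Δy = -14.67 × (+0.026) = -0.381420
Convexity effect: ½·C·(Δy)² = 0.5 × 315 × (0.026)² = +0.1064700
ΔP/P ≈ -0.381420 + 0.1064700 = -0.274950
= -27.4950%.

-27.50%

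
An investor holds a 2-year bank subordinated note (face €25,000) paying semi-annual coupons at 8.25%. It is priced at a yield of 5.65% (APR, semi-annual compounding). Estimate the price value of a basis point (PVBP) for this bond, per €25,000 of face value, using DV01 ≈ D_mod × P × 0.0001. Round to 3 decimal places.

Periodic yield y = 0.02825.
  t   CF        PV=CF/(1+0.02825)^t    t·PV
  1     1,031.25     1,002.9176     1,002.9176
  2     1,031.25       975.3636     1,950.7271
  3     1,031.25       948.5666     2,845.6997
  4    26,031.25    23,286.2819    93,145.1275
  Σ                 26,213.1296    98,944.4719
P = 26,213.1296; D_Mac = 3.77461 half-year periods = 1.88731 yrs; D_mod = 1.83546 yrs.
DV01 ≈ 1.83546 × 26,213.1296 × 0.0001 = 4.811304.

€4.811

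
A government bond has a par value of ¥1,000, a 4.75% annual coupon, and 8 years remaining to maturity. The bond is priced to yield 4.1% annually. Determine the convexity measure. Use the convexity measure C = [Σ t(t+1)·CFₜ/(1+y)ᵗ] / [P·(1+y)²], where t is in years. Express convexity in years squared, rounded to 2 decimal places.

With y = 0.041:
  t   CF        PV=CF/(1+0.041)^t    t·PV        t(t+1)·PV
  1        47.50        45.6292        45.6292          91.2584
  2        47.50        43.8321        87.6642         262.9925
  3        47.50        42.1058       126.3173         505.2690
  4        47.50        40.4474       161.7896         808.9482
  5        47.50        38.8544       194.2719       1,165.6313
  6        47.50        37.3241       223.9445       1,567.6118
  7        47.50        35.8541       250.9785       2,007.8281
  8     1,047.50       759.5357     6,076.2857      54,686.5709
  Σ                  1,043.5827     7,166.8809      61,096.1102
P = 1,043.5827.
Convexity = Σ t(t+1)·PV / [P·(1+y)²] = 61,096.1102 / (1,043.5827 × 1.083681) = 54.02381.

54.02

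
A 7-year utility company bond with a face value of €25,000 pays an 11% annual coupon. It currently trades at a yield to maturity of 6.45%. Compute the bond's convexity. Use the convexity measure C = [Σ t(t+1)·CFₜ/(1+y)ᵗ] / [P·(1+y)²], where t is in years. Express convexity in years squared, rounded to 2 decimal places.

With y = 0.0645:
  t   CF        PV=CF/(1+0.0645)^t    t·PV        t(t+1)·PV
  1     2,750.00     2,583.3725     2,583.3725       5,166.7450
  2     2,750.00     2,426.8412     4,853.6824      14,561.0473
  3     2,750.00     2,279.7945     6,839.3834      27,357.5337
  4     2,750.00     2,141.6576     8,566.6302      42,833.1512
  5     2,750.00     2,011.8906    10,059.4531      60,356.7185
  6     2,750.00     1,889.9865    11,339.9189      79,379.4325
  7    27,750.00    17,916.0938   125,412.6565   1,003,301.2517
  Σ                 31,249.6366   169,655.0970   1,232,955.8798
P = 31,249.6366.
Convexity = Σ t(t+1)·PV / [P·(1+y)²] = 1,232,955.8798 / (31,249.6366 × 1.133160) = 34.81859.

34.82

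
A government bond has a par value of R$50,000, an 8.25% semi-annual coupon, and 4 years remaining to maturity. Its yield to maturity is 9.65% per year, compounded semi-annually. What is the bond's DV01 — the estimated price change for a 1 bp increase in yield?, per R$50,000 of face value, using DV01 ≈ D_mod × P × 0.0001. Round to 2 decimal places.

Periodic yield y = 0.04825.
  t   CF        PV=CF/(1+0.04825)^t    t·PV
  1     2,062.50     1,967.5650     1,967.5650
  2     2,062.50     1,876.9998     3,753.9995
  3     2,062.50     1,790.6031     5,371.8094
  4     2,062.50     1,708.1833     6,832.7332
  5     2,062.50     1,629.5572     8,147.7859
  6     2,062.50     1,554.5501     9,327.3008
  7     2,062.50     1,482.9956    10,380.9691
  8    52,062.50    35,711.3321   285,690.6566
  Σ                 47,721.7862   331,472.8195
P = 47,721.7862; D_Mac = 6.94594 half-year periods = 3.47297 yrs; D_mod = 3.31311 yrs.
DV01 ≈ 3.31311 × 47,721.7862 × 0.0001 = 15.810771.

R$15.81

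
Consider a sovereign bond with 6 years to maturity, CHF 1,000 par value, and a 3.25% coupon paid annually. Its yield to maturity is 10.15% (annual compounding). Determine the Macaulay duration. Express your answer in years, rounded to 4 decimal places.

Periodic yield y = 0.1015. Discount each cash flow and weight by its year:
  t   CF        PV=CF/(1+0.1015)^t    t·PV
  1        32.50        29.5052        29.5052
  2        32.50        26.7864        53.5728
  3        32.50        24.3181        72.9543
  4        32.50        22.0773        88.3091
  5        32.50        20.0429       100.2146
  6     1,032.50       578.0735     3,468.4409
  Σ                    700.8034     3,812.9969
Price P = Σ PV = 700.8034.
Macaulay duration = Σ(t·PV) / P = 3,812.9969 / 700.8034 = 5.44089 years.

5.4409 years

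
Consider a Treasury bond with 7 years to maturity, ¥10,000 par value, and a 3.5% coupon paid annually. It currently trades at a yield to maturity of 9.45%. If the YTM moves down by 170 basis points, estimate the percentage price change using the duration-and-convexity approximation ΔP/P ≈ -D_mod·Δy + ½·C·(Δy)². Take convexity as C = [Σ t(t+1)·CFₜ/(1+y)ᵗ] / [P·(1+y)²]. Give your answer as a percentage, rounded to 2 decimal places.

+10.16%

With y = 0.0945:
  t   CF        PV=CF/(1+0.0945)^t    t·PV        t(t+1)·PV
  1       350.00       319.7807       319.7807         639.5614
  2       350.00       292.1706       584.3412       1,753.0236
  3       350.00       266.9444       800.8331       3,203.3323
  4       350.00       243.8962       975.5847       4,877.9234
  5       350.00       222.8380     1,114.1899       6,685.1394
  6       350.00       203.5980     1,221.5878       8,551.1148
  7    10,350.00     5,500.8524    38,505.9665     308,047.7319
  Σ                  7,050.0802    43,522.2839     333,757.8269
P = 7,050.0802; D_Mac = 6.17330 yrs; D_mod = 5.64030 yrs; C = 39.51899.
Duration effect: -5.64030 × (-0.017) = +0.095885
Convexity effect: 0.5 × 39.51899 × (-0.017)² = +0.0057105
ΔP/P ≈ +0.095885 + 0.0057105 = +0.101596 = +10.1596%.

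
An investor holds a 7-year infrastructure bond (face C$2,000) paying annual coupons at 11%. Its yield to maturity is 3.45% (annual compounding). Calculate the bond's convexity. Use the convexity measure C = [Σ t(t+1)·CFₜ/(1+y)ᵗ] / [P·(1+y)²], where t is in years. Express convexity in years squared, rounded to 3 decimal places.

38.028

With y = 0.0345:
  t   CF        PV=CF/(1+0.0345)^t    t·PV        t(t+1)·PV
  1       220.00       212.6631       212.6631         425.3262
  2       220.00       205.5709       411.1419       1,233.4256
  3       220.00       198.7152       596.1457       2,384.5830
  4       220.00       192.0882       768.3528       3,841.7641
  5       220.00       185.6822       928.4109       5,570.4651
  6       220.00       179.4898     1,076.9386       7,538.5705
  7     2,220.00     1,750.8120    12,255.6839      98,045.4708
  Σ                  2,925.0214    16,249.3369     119,039.6054
P = 2,925.0214.
Convexity = Σ t(t+1)·PV / [P·(1+y)²] = 119,039.6054 / (2,925.0214 × 1.070190) = 38.02782.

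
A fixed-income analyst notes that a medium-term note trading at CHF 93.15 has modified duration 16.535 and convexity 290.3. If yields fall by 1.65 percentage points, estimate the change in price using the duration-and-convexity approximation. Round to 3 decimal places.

+CHF 29.095

Duration effect: -D_mod·Δy = -16.535 × (-0.0165) = +0.2728275
Convexity effect: ½·C·(Δy)² = 0.5 × 290.3 × (-0.0165)² = +0.0395170875
ΔP/P ≈ +0.2728275 + 0.0395170875 = +0.3123445875
ΔP ≈ 93.15 × (+0.3123445875) = +29.094898325625.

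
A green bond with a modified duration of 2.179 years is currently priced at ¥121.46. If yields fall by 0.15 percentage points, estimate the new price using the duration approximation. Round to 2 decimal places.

Duration approximation: ΔP/P ≈ -D_mod · Δy = -2.179 × (-0.0015) = +0.0032685.
New price ≈ 121.46 × (1 + 0.0032685) = 121.85699201.

¥121.86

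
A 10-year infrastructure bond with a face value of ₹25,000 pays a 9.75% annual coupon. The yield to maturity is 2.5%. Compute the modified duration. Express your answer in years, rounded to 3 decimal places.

Periodic yield y = 0.025. First find Macaulay duration:
  t   CF        PV=CF/(1+0.025)^t    t·PV
  1     2,437.50     2,378.0488     2,378.0488
  2     2,437.50     2,320.0476     4,640.0952
  3     2,437.50     2,263.4611     6,790.3832
  4     2,437.50     2,208.2547     8,833.0188
  5     2,437.50     2,154.3948    10,771.9741
  6     2,437.50     2,101.8486    12,611.0917
  7     2,437.50     2,050.5840    14,354.0881
  8     2,437.50     2,000.5698    16,004.5581
  9     2,437.50     1,951.7754    17,565.9784
  10   27,437.50    21,434.1311   214,341.3115
  Σ                 40,863.1159   308,290.5479
P = 40,863.1159; Macaulay duration = 308,290.5479 / 40,863.1159 = 7.54447 years.
Modified duration = D_Mac / (1 + y) = 7.54447 / 1.025 = 7.36046 years.

7.360 years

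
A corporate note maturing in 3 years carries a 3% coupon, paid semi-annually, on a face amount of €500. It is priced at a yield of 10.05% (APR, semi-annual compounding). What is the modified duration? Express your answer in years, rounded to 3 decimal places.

2.740 years

Periodic yield y = 0.05025. First find Macaulay duration:
  t   CF        PV=CF/(1+0.05025)^t    t·PV
  1         7.50         7.1412         7.1412
  2         7.50         6.7995        13.5990
  3         7.50         6.4742        19.4225
  4         7.50         6.1644        24.6576
  5         7.50         5.8695        29.3473
  6       507.50       378.1638     2,268.9825
  Σ                    410.6124     2,363.1500
P = 410.6124; Macaulay duration = 2,363.1500 / 410.6124 = 5.75518 half-year periods = 2.87759 years.
Modified duration = D_Mac / (1 + y) = 2.87759 / 1.05025 = 2.73991 years.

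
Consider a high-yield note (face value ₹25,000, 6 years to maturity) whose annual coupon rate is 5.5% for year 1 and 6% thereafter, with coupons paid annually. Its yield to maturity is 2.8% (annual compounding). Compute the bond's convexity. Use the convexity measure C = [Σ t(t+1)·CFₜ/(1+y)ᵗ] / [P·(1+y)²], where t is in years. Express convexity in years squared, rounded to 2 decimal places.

With y = 0.028:
  t   CF        PV=CF/(1+0.028)^t    t·PV        t(t+1)·PV
  1     1,375.00     1,337.5486     1,337.5486       2,675.0973
  2     1,500.00     1,419.4007     2,838.8015       8,516.4045
  3     1,500.00     1,380.7400     4,142.2201      16,568.8803
  4     1,500.00     1,343.1323     5,372.5293      26,862.6464
  5     1,500.00     1,306.5490     6,532.7448      39,196.4685
  6    26,500.00    22,453.6623   134,721.9736     943,053.8152
  Σ                 29,241.0330   154,945.8179   1,036,873.3123
P = 29,241.0330.
Convexity = Σ t(t+1)·PV / [P·(1+y)²] = 1,036,873.3123 / (29,241.0330 × 1.056784) = 33.55419.

33.55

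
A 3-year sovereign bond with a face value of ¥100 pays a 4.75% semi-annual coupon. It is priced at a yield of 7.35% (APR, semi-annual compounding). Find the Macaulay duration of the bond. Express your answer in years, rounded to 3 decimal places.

2.824 years

Periodic yield y = 0.03675. Discount each cash flow and weight by its period:
  t   CF        PV=CF/(1+0.03675)^t    t·PV
  1        2.375         2.2908         2.2908
  2        2.375         2.2096         4.4192
  3        2.375         2.1313         6.3939
  4        2.375         2.0557         8.2229
  5        2.375         1.9829         9.9143
  6      102.375        82.4422       494.6533
  Σ                     93.1125       525.8945
Price P = Σ PV = 93.1125.
Macaulay duration = Σ(t·PV) / P = 525.8945 / 93.1125 = 5.64795 half-year periods.
In years: 5.64795 / 2 = 2.82397 years.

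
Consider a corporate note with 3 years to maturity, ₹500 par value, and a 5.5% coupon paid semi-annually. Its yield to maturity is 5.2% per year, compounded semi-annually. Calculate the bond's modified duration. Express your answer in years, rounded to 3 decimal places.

2.736 years

Periodic yield y = 0.026. First find Macaulay duration:
  t   CF        PV=CF/(1+0.026)^t    t·PV
  1        13.75        13.4016        13.4016
  2        13.75        13.0619        26.1239
  3        13.75        12.7309        38.1928
  4        13.75        12.4083        49.6333
  5        13.75        12.0939        60.4694
  6       513.75       440.4206     2,642.5239
  Σ                    504.1173     2,830.3449
P = 504.1173; Macaulay duration = 2,830.3449 / 504.1173 = 5.61446 half-year periods = 2.80723 years.
Modified duration = D_Mac / (1 + y) = 2.80723 / 1.026 = 2.73609 years.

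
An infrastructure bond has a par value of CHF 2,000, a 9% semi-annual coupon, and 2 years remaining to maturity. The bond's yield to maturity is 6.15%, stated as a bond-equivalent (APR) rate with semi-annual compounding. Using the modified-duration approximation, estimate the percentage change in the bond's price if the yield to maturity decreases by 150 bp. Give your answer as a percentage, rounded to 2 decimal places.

+2.73%

Periodic yield y = 0.03075. Modified duration first:
  t   CF        PV=CF/(1+0.03075)^t    t·PV
  1        90.00        87.3151        87.3151
  2        90.00        84.7102       169.4204
  3        90.00        82.1831       246.5493
  4     2,090.00     1,851.5392     7,406.1568
  Σ                  2,105.7476     7,909.4416
P = 2,105.7476; D_Mac = 3.75612 half-year periods = 1.87806 yrs; D_mod = 1.87806/(1+0.03075) = 1.82203 yrs.
ΔP/P ≈ -D_mod · Δy = -1.82203 × (-0.015) = +0.027330 = +2.7330%.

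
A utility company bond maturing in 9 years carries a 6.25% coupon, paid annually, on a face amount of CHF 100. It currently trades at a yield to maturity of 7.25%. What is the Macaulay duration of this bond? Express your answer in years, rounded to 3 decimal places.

7.078 years

Periodic yield y = 0.0725. Discount each cash flow and weight by its year:
  t   CF        PV=CF/(1+0.0725)^t    t·PV
  1         6.25         5.8275         5.8275
  2         6.25         5.4336        10.8671
  3         6.25         5.0663        15.1988
  4         6.25         4.7238        18.8952
  5         6.25         4.4045        22.0223
  6         6.25         4.1067        24.6404
  7         6.25         3.8291        26.8038
  8         6.25         3.5703        28.5622
  9       106.25        56.5918       509.3259
  Σ                     93.5535       662.1433
Price P = Σ PV = 93.5535.
Macaulay duration = Σ(t·PV) / P = 662.1433 / 93.5535 = 7.07770 years.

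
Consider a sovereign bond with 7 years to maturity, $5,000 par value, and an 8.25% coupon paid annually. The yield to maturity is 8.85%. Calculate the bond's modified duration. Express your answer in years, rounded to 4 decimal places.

5.1114 years

Periodic yield y = 0.0885. First find Macaulay duration:
  t   CF        PV=CF/(1+0.0885)^t    t·PV
  1       412.50       378.9619       378.9619
  2       412.50       348.1506       696.3011
  3       412.50       319.8443       959.5330
  4       412.50       293.8395     1,175.3581
  5       412.50       269.9490     1,349.7452
  6       412.50       248.0010     1,488.0057
  7     5,412.50     2,989.5022    20,926.5153
  Σ                  4,848.2485    26,974.4203
P = 4,848.2485; Macaulay duration = 26,974.4203 / 4,848.2485 = 5.56375 years.
Modified duration = D_Mac / (1 + y) = 5.56375 / 1.0885 = 5.11139 years.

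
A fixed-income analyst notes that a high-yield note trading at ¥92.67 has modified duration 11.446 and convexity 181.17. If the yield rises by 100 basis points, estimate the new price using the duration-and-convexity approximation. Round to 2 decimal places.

¥82.90

Duration effect: -D_mod·Δy = -11.446 × (+0.01) = -0.114460
Convexity effect: ½·C·(Δy)² = 0.5 × 181.17 × (0.01)² = +0.0090585
ΔP/P ≈ -0.114460 + 0.0090585 = -0.1054015
New price ≈ 92.67 × (1 - 0.1054015) = 82.902442995.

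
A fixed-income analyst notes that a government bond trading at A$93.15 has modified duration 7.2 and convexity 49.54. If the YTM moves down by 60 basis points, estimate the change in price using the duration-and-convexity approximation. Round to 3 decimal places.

+A$4.107

Duration effect: -D_mod·Δy = -7.2 × (-0.006) = +0.043200
Convexity effect: ½·C·(Δy)² = 0.5 × 49.54 × (-0.006)² = +0.00089172
ΔP/P ≈ +0.043200 + 0.00089172 = +0.04409172
ΔP ≈ 93.15 × (+0.04409172) = +4.107143718.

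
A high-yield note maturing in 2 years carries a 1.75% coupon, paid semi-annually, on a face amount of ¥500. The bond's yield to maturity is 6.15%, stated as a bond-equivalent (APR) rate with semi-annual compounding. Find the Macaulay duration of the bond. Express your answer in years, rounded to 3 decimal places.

Periodic yield y = 0.03075. Discount each cash flow and weight by its period:
  t   CF        PV=CF/(1+0.03075)^t    t·PV
  1        4.375         4.2445         4.2445
  2        4.375         4.1179         8.2357
  3        4.375         3.9950        11.9850
  4      504.375       446.8278     1,787.3112
  Σ                    459.1851     1,811.7764
Price P = Σ PV = 459.1851.
Macaulay duration = Σ(t·PV) / P = 1,811.7764 / 459.1851 = 3.94563 half-year periods.
In years: 3.94563 / 2 = 1.97282 years.

1.973 years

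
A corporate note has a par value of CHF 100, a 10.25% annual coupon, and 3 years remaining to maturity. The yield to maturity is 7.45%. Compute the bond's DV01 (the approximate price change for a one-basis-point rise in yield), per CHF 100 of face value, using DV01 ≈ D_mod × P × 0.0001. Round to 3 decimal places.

Periodic yield y = 0.0745.
  t   CF        PV=CF/(1+0.0745)^t    t·PV
  1        10.25         9.5393         9.5393
  2        10.25         8.8779        17.7558
  3       110.25        88.8709       266.6126
  Σ                    107.2881       293.9077
P = 107.2881; D_Mac = 2.73943 yrs; D_mod = 2.54949 yrs.
DV01 ≈ 2.54949 × 107.2881 × 0.0001 = 0.027353.

CHF 0.027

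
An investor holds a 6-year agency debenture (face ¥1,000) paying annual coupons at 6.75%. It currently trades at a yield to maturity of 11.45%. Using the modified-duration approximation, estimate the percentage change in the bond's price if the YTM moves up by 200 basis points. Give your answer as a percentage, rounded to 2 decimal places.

-9.00%

Periodic yield y = 0.1145. Modified duration first:
  t   CF        PV=CF/(1+0.1145)^t    t·PV
  1        67.50        60.5653        60.5653
  2        67.50        54.3430       108.6860
  3        67.50        48.7600       146.2800
  4        67.50        43.7505       175.0022
  5        67.50        39.2558       196.2788
  6     1,067.50       557.0414     3,342.2482
  Σ                    803.7159     4,029.0604
P = 803.7159; D_Mac = 5.01304 yrs; D_mod = 5.01304/(1+0.1145) = 4.49802 yrs.
ΔP/P ≈ -D_mod · Δy = -4.49802 × (+0.02) = -0.089960 = -8.9960%.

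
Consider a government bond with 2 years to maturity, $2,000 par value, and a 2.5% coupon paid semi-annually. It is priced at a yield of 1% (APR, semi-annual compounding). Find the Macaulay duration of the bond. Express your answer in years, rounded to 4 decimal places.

Periodic yield y = 0.005. Discount each cash flow and weight by its period:
  t   CF        PV=CF/(1+0.005)^t    t·PV
  1        25.00        24.8756        24.8756
  2        25.00        24.7519        49.5037
  3        25.00        24.6287        73.8862
  4     2,025.00     1,985.0012     7,940.0049
  Σ                  2,059.2574     8,088.2704
Price P = Σ PV = 2,059.2574.
Macaulay duration = Σ(t·PV) / P = 8,088.2704 / 2,059.2574 = 3.92776 half-year periods.
In years: 3.92776 / 2 = 1.96388 years.

1.9639 years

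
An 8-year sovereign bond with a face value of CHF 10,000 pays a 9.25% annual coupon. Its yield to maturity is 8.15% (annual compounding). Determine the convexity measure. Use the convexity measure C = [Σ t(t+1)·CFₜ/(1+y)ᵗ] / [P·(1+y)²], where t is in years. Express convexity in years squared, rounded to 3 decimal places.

41.990

With y = 0.0815:
  t   CF        PV=CF/(1+0.0815)^t    t·PV        t(t+1)·PV
  1       925.00       855.2936       855.2936       1,710.5871
  2       925.00       790.8401     1,581.6802       4,745.0406
  3       925.00       731.2437     2,193.7312       8,774.9249
  4       925.00       676.1385     2,704.5538      13,522.7691
  5       925.00       625.1858     3,125.9291      18,755.5744
  6       925.00       578.0729     3,468.4372      24,279.0607
  7       925.00       534.5103     3,741.5720      29,932.5760
  8    10,925.00     5,837.2629    46,698.1034     420,282.9306
  Σ                 10,628.5478    64,369.3005     522,003.4634
P = 10,628.5478.
Convexity = Σ t(t+1)·PV / [P·(1+y)²] = 522,003.4634 / (10,628.5478 × 1.169642) = 41.99005.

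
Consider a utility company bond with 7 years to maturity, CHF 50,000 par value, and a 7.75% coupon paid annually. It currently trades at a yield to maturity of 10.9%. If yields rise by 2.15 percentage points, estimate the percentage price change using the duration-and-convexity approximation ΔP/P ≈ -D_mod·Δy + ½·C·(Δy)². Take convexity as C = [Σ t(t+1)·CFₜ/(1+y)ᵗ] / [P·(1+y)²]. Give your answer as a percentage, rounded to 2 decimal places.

-9.96%

With y = 0.109:
  t   CF        PV=CF/(1+0.109)^t    t·PV        t(t+1)·PV
  1     3,875.00     3,494.1389     3,494.1389       6,988.2777
  2     3,875.00     3,150.7113     6,301.4227      18,904.2680
  3     3,875.00     2,841.0382     8,523.1145      34,092.4580
  4     3,875.00     2,561.8018    10,247.2071      51,236.0355
  5     3,875.00     2,310.0106    11,550.0531      69,300.3185
  6     3,875.00     2,082.9672    12,497.8032      87,484.6221
  7    53,875.00    26,113.5827   182,795.0791   1,462,360.6325
  Σ                 42,554.2507   235,408.8184   1,730,366.6124
P = 42,554.2507; D_Mac = 5.53197 yrs; D_mod = 4.98825 yrs; C = 33.06223.
Duration effect: -4.98825 × (+0.0215) = -0.107247
Convexity effect: 0.5 × 33.06223 × (0.0215)² = +0.0076415
ΔP/P ≈ -0.107247 + 0.0076415 = -0.099606 = -9.9606%.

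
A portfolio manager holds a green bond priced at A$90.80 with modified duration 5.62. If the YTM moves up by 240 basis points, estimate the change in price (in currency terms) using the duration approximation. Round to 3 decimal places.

-A$12.247

Duration approximation: ΔP/P ≈ -D_mod · Δy = -5.62 × (+0.024) = -0.134880.
ΔP ≈ 90.80 × (-0.134880) = -12.247104.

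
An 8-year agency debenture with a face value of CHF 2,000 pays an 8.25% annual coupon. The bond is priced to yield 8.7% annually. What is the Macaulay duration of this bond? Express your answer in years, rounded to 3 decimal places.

6.136 years

Periodic yield y = 0.087. Discount each cash flow and weight by its year:
  t   CF        PV=CF/(1+0.087)^t    t·PV
  1       165.00       151.7939       151.7939
  2       165.00       139.6448       279.2897
  3       165.00       128.4681       385.4043
  4       165.00       118.1859       472.7437
  5       165.00       108.7267       543.6335
  6       165.00       100.0246       600.1474
  7       165.00        92.0189       644.1324
  8     2,165.00     1,110.7634     8,886.1069
  Σ                  1,949.6263    11,963.2519
Price P = Σ PV = 1,949.6263.
Macaulay duration = Σ(t·PV) / P = 11,963.2519 / 1,949.6263 = 6.13618 years.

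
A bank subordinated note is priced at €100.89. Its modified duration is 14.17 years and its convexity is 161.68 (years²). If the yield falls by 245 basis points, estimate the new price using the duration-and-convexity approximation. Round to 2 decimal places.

€140.81

Duration effect: -D_mod·Δy = -14.17 × (-0.0245) = +0.347165
Convexity effect: ½·C·(Δy)² = 0.5 × 161.68 × (-0.0245)² = +0.04852421
ΔP/P ≈ +0.347165 + 0.04852421 = +0.39568921
New price ≈ 100.89 × (1 + 0.39568921) = 140.8110843969.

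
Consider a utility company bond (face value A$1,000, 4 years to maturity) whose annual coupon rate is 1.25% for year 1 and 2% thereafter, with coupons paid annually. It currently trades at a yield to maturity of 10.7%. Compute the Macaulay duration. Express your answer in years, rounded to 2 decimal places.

Periodic yield y = 0.107. Discount each cash flow and weight by its year:
  t   CF        PV=CF/(1+0.107)^t    t·PV
  1        12.50        11.2918        11.2918
  2        20.00        16.3205        32.6411
  3        20.00        14.7430        44.2291
  4     1,020.00       679.2188     2,716.8751
  Σ                    721.5742     2,805.0371
Price P = Σ PV = 721.5742.
Macaulay duration = Σ(t·PV) / P = 2,805.0371 / 721.5742 = 3.88739 years.

3.89 years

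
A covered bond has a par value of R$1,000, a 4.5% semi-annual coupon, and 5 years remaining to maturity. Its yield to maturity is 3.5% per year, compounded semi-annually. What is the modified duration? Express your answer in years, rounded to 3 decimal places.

Periodic yield y = 0.0175. First find Macaulay duration:
  t   CF        PV=CF/(1+0.0175)^t    t·PV
  1        22.50        22.1130        22.1130
  2        22.50        21.7327        43.4654
  3        22.50        21.3589        64.0768
  4        22.50        20.9916        83.9663
  5        22.50        20.6305       103.1527
  6        22.50        20.2757       121.6542
  7        22.50        19.9270       139.4889
  8        22.50        19.5843       156.6741
  9        22.50        19.2474       173.2269
  10    1,022.50       859.6450     8,596.4499
  Σ                  1,045.5061     9,504.2681
P = 1,045.5061; Macaulay duration = 9,504.2681 / 1,045.5061 = 9.09059 half-year periods = 4.54530 years.
Modified duration = D_Mac / (1 + y) = 4.54530 / 1.0175 = 4.46712 years.

4.467 years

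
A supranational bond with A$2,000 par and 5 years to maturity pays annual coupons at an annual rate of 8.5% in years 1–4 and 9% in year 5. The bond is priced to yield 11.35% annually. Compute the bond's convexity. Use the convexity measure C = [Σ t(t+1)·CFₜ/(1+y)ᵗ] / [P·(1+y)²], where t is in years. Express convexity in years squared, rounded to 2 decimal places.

19.31

With y = 0.1135:
  t   CF        PV=CF/(1+0.1135)^t    t·PV        t(t+1)·PV
  1       170.00       152.6718       152.6718         305.3435
  2       170.00       137.1098       274.2196         822.6588
  3       170.00       123.1341       369.4022       1,477.6089
  4       170.00       110.5829       442.3317       2,211.6583
  5     2,180.00     1,273.5189     6,367.5944      38,205.5663
  Σ                  1,797.0174     7,606.2196      43,022.8358
P = 1,797.0174.
Convexity = Σ t(t+1)·PV / [P·(1+y)²] = 43,022.8358 / (1,797.0174 × 1.239882) = 19.30929.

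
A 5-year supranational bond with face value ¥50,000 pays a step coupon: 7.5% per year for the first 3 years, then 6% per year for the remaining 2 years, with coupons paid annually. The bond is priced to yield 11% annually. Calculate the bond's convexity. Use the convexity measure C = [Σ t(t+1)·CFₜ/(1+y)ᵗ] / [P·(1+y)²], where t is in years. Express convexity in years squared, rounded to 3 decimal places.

19.837

With y = 0.11:
  t   CF        PV=CF/(1+0.11)^t    t·PV        t(t+1)·PV
  1     3,750.00     3,378.3784     3,378.3784       6,756.7568
  2     3,750.00     3,043.5841     6,087.1682      18,261.5047
  3     3,750.00     2,741.9677     8,225.9030      32,903.6122
  4     3,000.00     1,976.1929     7,904.7717      39,523.8584
  5    53,000.00    31,452.9204   157,264.6019     943,587.6116
  Σ                 42,593.0435   182,860.8233   1,041,033.3437
P = 42,593.0435.
Convexity = Σ t(t+1)·PV / [P·(1+y)²] = 1,041,033.3437 / (42,593.0435 × 1.232100) = 19.83718.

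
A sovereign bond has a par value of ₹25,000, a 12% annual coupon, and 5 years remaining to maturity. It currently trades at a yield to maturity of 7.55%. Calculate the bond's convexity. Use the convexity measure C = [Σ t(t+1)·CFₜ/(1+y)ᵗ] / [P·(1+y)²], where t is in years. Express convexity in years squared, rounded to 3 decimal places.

19.893

With y = 0.0755:
  t   CF        PV=CF/(1+0.0755)^t    t·PV        t(t+1)·PV
  1     3,000.00     2,789.4003     2,789.4003       5,578.8006
  2     3,000.00     2,593.5846     5,187.1693      15,561.5078
  3     3,000.00     2,411.5152     7,234.5457      28,938.1829
  4     3,000.00     2,242.2271     8,968.9084      44,844.5419
  5    28,000.00    19,458.3476    97,291.7381     583,750.4286
  Σ                 29,495.0749   121,471.7617     678,673.4617
P = 29,495.0749.
Convexity = Σ t(t+1)·PV / [P·(1+y)²] = 678,673.4617 / (29,495.0749 × 1.156700) = 19.89255.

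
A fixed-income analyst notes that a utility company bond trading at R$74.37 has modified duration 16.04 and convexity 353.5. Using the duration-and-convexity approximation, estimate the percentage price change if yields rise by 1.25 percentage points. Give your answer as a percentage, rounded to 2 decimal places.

Duration effect: -D_mod·Δy = -16.04 × (+0.0125) = -0.200500
Convexity effect: ½·C·(Δy)² = 0.5 × 353.5 × (0.0125)² = +0.0276171875
ΔP/P ≈ -0.200500 + 0.0276171875 = -0.1728828125
= -17.28828125%.

-17.29%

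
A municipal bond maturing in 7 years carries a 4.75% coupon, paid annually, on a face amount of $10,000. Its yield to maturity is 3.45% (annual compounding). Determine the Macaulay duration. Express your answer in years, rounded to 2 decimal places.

6.15 years

Periodic yield y = 0.0345. Discount each cash flow and weight by its year:
  t   CF        PV=CF/(1+0.0345)^t    t·PV
  1       475.00       459.1590       459.1590
  2       475.00       443.8463       887.6926
  3       475.00       429.0443     1,287.1329
  4       475.00       414.7359     1,658.9436
  5       475.00       400.9047     2,004.5234
  6       475.00       387.5347     2,325.2084
  7    10,475.00     8,261.1511    57,828.0578
  Σ                 10,796.3761    66,450.7178
Price P = Σ PV = 10,796.3761.
Macaulay duration = Σ(t·PV) / P = 66,450.7178 / 10,796.3761 = 6.15491 years.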